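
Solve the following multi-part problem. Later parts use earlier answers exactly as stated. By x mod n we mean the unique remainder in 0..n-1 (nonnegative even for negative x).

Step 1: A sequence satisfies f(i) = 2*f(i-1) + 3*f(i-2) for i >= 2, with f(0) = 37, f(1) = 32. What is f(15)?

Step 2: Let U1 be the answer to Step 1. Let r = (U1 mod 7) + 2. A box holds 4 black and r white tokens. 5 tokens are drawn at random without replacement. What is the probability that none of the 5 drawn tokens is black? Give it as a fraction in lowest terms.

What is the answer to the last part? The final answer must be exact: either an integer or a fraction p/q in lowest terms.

Step 1: f(2) = 2*(32) + 3*(37) = 175; iterating: f(2)=175, f(3)=446, f(4)=1417, f(5)=4172, f(6)=12595, f(7)=37706, f(8)=113197, f(9)=339512, f(10)=1018615, f(11)=3055766, f(12)=9167377, f(13)=27502052, f(14)=82506235, f(15)=247518626; answer 247518626
Step 2: U1 = 247518626; r = 7; total draws C(11,5) = 462; favorable C(7,5) = 21; P = 1/22; answer 1/22

1/22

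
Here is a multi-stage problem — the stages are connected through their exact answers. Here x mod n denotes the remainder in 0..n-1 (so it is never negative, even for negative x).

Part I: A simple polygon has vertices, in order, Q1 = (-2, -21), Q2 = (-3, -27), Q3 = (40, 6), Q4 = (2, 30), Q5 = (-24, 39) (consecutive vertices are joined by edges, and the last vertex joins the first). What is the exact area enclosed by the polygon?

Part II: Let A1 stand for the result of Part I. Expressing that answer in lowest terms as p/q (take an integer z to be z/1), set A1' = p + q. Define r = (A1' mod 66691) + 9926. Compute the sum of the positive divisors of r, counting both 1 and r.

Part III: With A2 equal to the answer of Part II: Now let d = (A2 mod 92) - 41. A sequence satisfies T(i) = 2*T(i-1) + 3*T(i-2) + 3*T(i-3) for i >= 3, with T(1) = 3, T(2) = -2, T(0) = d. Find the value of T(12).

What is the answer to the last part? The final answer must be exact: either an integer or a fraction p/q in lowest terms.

-2072606

Part I: cross terms: (-2*-27 - -3*-21)=-9, (-3*6 - 40*-27)=1062, (40*30 - 2*6)=1188, (2*39 - -24*30)=798, (-24*-21 - -2*39)=582; twice the area = |3621| = 3621; area = 3621/2; answer 3621/2
Part II: A1 = 3621/2; threaded value p + q = 3623; r = 13549; 13549 = 17 * 797; sigma = (1 + 17) * (1 + 797) = 18 * 798 = 14364; answer 14364
Part III: A2 = 14364; d = -29; T(3) = 2*(-2) + 3*(3) + 3*(-29) = -82; iterating: T(3)=-82, T(4)=-161, T(5)=-574, T(6)=-1877, T(7)=-5959, T(8)=-19271, T(9)=-62050, T(10)=-199790, T(11)=-643543, T(12)=-2072606; answer -2072606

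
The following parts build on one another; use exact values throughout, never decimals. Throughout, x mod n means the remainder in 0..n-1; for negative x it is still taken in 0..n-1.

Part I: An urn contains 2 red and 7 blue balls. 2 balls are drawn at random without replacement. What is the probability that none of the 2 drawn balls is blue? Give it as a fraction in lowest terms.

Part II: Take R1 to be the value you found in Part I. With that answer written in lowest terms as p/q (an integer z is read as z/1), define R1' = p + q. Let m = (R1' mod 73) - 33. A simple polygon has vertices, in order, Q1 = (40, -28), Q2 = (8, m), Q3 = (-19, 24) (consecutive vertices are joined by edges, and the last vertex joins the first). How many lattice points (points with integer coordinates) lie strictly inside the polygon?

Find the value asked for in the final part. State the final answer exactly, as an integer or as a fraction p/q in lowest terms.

Part I: total draws C(9,2) = 36; favorable C(2,2) = 1; P = 1/36; answer 1/36
Part II: R1 = 1/36; threaded value p + q = 37; m = 4; cross terms: (40*4 - 8*-28)=384, (8*24 - -19*4)=268, (-19*-28 - 40*24)=-428; twice the area = |224| = 224; area = 112; boundary points = 32 + 1 + 1 = 34; strictly interior points = area - boundary/2 + 1 = 96; answer 96

96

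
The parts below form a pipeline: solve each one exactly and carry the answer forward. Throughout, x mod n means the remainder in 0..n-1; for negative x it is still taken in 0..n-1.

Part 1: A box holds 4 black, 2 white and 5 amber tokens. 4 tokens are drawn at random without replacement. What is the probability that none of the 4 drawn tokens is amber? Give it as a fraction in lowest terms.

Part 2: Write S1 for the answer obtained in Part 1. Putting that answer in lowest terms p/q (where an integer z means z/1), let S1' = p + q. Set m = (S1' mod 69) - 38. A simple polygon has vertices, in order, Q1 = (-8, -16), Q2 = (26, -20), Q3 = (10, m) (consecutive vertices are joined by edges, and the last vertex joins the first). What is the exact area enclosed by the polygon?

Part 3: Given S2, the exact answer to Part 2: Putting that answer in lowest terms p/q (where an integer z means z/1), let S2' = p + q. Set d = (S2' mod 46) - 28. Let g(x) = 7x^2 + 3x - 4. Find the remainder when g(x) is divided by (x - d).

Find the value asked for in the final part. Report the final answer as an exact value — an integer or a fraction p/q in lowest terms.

2736

Part 1: total draws C(11,4) = 330; favorable C(6,4) = 15; P = 1/22; answer 1/22
Part 2: S1 = 1/22; threaded value p + q = 23; m = -15; cross terms: (-8*-20 - 26*-16)=576, (26*-15 - 10*-20)=-190, (10*-16 - -8*-15)=-280; twice the area = |106| = 106; area = 53; answer 53
Part 3: S2 = 53; threaded value p + q = 54; d = -20; remainder = value at the root: 7*(-20)^2 + 3*(-20)^1 - 4 = (2800) + (-60) + (-4) = 2736; answer 2736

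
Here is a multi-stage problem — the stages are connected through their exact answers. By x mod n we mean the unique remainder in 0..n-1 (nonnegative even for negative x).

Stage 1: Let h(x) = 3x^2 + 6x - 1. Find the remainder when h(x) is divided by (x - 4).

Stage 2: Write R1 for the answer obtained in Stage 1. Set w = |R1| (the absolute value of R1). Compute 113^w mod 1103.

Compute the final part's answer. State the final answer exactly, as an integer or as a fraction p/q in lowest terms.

Stage 1: remainder = value at the root: 3*(4)^2 + 6*(4)^1 - 1 = (48) + (24) + (-1) = 71; answer 71
Stage 2: R1 = 71; w = 71; squarings mod 1103: 113^1=113, 113^2=636, 113^4=798, 113^8=373, 113^16=151, 113^32=741, 113^64=890; 113^71 = 113^1 * 113^2 * 113^4 * 113^64 = 478 (mod 1103); answer 478

478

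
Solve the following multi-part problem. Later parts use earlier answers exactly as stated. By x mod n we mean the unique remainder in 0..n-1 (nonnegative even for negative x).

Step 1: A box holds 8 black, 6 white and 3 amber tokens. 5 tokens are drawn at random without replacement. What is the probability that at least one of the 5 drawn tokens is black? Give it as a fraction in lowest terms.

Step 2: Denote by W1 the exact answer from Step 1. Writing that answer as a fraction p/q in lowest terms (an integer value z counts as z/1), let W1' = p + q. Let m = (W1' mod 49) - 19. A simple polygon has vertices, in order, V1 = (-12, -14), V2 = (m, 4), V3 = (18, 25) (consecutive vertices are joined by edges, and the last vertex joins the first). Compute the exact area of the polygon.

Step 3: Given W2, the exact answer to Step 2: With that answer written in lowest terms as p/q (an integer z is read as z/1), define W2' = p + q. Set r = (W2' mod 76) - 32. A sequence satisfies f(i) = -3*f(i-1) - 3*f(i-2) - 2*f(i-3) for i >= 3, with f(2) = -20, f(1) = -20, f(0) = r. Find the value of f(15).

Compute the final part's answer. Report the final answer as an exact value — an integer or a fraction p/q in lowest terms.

54650

Step 1: total draws C(17,5) = 6188; complement C(9,5) = 126; favorable 6188 - 126 = 6062; P = 433/442; answer 433/442
Step 2: W1 = 433/442; threaded value p + q = 875; m = 23; cross terms: (-12*4 - 23*-14)=274, (23*25 - 18*4)=503, (18*-14 - -12*25)=48; twice the area = |825| = 825; area = 825/2; answer 825/2
Step 3: W2 = 825/2; threaded value p + q = 827; r = 35; f(3) = -3*(-20) - 3*(-20) - 2*(35) = 50; iterating: f(3)=50, f(4)=-50, f(5)=40, f(6)=-70, f(7)=190, f(8)=-440, f(9)=890, f(10)=-1730, f(11)=3400, f(12)=-6790, f(13)=13630, f(14)=-27320, f(15)=54650; answer 54650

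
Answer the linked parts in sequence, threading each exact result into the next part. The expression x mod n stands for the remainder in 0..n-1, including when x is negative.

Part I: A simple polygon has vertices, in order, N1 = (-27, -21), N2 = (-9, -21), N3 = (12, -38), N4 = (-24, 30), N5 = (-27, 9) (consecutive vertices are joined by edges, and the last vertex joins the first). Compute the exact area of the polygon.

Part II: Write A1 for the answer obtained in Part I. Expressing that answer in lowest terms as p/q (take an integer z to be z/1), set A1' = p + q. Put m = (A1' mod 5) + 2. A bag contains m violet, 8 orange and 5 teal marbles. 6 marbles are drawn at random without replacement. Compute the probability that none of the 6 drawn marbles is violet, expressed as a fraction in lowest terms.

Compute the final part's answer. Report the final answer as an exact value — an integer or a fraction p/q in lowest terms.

Part I: cross terms: (-27*-21 - -9*-21)=378, (-9*-38 - 12*-21)=594, (12*30 - -24*-38)=-552, (-24*9 - -27*30)=594, (-27*-21 - -27*9)=810; twice the area = |1824| = 1824; area = 912; answer 912
Part II: A1 = 912; threaded value p + q = 913; m = 5; total draws C(18,6) = 18564; favorable C(13,6) = 1716; P = 11/119; answer 11/119

11/119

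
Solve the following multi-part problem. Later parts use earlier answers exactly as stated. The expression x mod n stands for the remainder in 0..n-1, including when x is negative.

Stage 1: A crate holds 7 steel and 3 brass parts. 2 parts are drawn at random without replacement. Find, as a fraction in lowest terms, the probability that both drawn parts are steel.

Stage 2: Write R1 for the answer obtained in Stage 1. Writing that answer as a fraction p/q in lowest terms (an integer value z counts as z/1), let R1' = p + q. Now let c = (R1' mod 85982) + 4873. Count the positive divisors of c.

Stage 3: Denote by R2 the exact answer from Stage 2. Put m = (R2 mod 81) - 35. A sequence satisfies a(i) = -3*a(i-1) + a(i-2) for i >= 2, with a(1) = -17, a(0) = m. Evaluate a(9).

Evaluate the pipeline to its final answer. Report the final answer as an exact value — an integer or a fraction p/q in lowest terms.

Stage 1: total draws C(10,2) = 45; favorable C(7,2) = 21; P = 7/15; answer 7/15
Stage 2: R1 = 7/15; threaded value p + q = 22; c = 4895; 4895 = 5 * 11 * 89; number of divisors = (1+1) * (1+1) * (1+1) = 8; answer 8
Stage 3: R2 = 8; m = -27; a(2) = -3*(-17) + 1*(-27) = 24; iterating: a(2)=24, a(3)=-89, a(4)=291, a(5)=-962, a(6)=3177, a(7)=-10493, a(8)=34656, a(9)=-114461; answer -114461

-114461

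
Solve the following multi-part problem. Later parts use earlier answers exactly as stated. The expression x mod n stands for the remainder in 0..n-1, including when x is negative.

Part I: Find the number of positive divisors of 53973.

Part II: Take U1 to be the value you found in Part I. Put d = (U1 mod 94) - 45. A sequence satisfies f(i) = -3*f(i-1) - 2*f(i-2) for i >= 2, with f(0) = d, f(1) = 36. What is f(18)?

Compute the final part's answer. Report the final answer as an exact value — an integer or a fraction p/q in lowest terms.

262106

Part I: 53973 = 3^3 * 1999; number of divisors = (3+1) * (1+1) = 8; answer 8
Part II: U1 = 8; d = -37; f(2) = -3*(36) - 2*(-37) = -34; iterating: f(2)=-34, f(3)=30, f(4)=-22, f(5)=6, f(6)=26, f(7)=-90, f(8)=218, f(9)=-474, f(10)=986, f(11)=-2010, f(12)=4058, f(13)=-8154, f(14)=16346, f(15)=-32730, f(16)=65498, f(17)=-131034, f(18)=262106; answer 262106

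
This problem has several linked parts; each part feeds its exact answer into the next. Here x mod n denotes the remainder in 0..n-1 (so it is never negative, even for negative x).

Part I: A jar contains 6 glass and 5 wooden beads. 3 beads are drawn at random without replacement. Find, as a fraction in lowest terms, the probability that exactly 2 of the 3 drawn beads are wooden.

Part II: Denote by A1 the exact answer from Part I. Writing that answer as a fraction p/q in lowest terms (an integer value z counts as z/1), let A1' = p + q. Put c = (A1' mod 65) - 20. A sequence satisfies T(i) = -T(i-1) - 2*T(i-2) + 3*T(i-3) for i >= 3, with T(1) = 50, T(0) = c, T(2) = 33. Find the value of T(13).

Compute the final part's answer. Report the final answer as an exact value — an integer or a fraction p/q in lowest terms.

Part I: total draws C(11,3) = 165; favorable C(5,2)*C(6,1) = 60; P = 4/11; answer 4/11
Part II: A1 = 4/11; threaded value p + q = 15; c = -5; T(3) = -1*(33) - 2*(50) + 3*(-5) = -148; iterating: T(3)=-148, T(4)=232, T(5)=163, T(6)=-1071, T(7)=1441, T(8)=1190, T(9)=-7285, T(10)=9228, T(11)=8912, T(12)=-49223, T(13)=59083; answer 59083

59083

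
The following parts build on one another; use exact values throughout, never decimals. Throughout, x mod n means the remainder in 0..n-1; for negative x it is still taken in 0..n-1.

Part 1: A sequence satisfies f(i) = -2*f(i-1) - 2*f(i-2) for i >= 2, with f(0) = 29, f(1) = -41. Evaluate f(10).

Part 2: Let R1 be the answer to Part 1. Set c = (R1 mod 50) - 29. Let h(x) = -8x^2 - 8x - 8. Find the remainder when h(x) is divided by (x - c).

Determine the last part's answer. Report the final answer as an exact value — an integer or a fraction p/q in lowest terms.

-248

Part 1: f(2) = -2*(-41) - 2*(29) = 24; iterating: f(2)=24, f(3)=34, f(4)=-116, f(5)=164, f(6)=-96, f(7)=-136, f(8)=464, f(9)=-656, f(10)=384; answer 384
Part 2: R1 = 384; c = 5; remainder = value at the root: -8*(5)^2 - 8*(5)^1 - 8 = (-200) + (-40) + (-8) = -248; answer -248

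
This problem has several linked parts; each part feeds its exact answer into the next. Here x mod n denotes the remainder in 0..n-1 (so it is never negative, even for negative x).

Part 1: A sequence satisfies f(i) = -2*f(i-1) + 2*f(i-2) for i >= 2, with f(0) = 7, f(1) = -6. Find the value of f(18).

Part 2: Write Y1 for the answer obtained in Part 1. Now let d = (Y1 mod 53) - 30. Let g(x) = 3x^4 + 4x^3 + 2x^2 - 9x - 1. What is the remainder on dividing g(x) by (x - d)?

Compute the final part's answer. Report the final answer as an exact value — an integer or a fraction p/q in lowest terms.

Part 1: f(2) = -2*(-6) + 2*(7) = 26; iterating: f(2)=26, f(3)=-64, f(4)=180, f(5)=-488, f(6)=1336, f(7)=-3648, f(8)=9968, f(9)=-27232, f(10)=74400, f(11)=-203264, f(12)=555328, f(13)=-1517184, f(14)=4145024, f(15)=-11324416, f(16)=30938880, f(17)=-84526592, f(18)=230930944; answer 230930944
Part 2: Y1 = 230930944; d = 3; remainder = value at the root: 3*(3)^4 + 4*(3)^3 + 2*(3)^2 - 9*(3)^1 - 1 = (243) + (108) + (18) + (-27) + (-1) = 341; answer 341

341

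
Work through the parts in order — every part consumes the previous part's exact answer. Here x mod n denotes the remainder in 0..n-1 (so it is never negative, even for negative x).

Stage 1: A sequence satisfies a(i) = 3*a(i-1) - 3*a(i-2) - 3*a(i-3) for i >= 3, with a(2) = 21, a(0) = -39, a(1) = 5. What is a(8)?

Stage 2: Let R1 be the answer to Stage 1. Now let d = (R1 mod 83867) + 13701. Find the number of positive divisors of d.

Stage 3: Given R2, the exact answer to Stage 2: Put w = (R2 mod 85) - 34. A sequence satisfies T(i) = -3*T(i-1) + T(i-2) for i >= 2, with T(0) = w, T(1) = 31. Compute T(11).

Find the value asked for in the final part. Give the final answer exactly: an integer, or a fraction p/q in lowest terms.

5671021

Stage 1: a(3) = 3*(21) - 3*(5) - 3*(-39) = 165; iterating: a(3)=165, a(4)=417, a(5)=693, a(6)=333, a(7)=-2331, a(8)=-10071; answer -10071
Stage 2: R1 = -10071; d = 87497; 87497 = 59 * 1483; number of divisors = (1+1) * (1+1) = 4; answer 4
Stage 3: R2 = 4; w = -30; T(2) = -3*(31) + 1*(-30) = -123; iterating: T(2)=-123, T(3)=400, T(4)=-1323, T(5)=4369, T(6)=-14430, T(7)=47659, T(8)=-157407, T(9)=519880, T(10)=-1717047, T(11)=5671021; answer 5671021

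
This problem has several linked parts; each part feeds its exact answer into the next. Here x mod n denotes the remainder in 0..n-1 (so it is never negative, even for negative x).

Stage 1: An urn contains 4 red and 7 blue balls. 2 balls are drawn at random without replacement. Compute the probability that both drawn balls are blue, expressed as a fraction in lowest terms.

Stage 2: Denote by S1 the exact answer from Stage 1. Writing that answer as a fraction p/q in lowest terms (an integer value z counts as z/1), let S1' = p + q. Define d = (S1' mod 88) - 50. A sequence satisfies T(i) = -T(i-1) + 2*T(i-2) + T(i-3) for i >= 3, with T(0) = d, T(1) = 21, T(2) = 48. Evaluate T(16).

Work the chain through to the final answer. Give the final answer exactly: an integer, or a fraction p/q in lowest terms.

Stage 1: total draws C(11,2) = 55; favorable C(7,2) = 21; P = 21/55; answer 21/55
Stage 2: S1 = 21/55; threaded value p + q = 76; d = 26; T(3) = -1*(48) + 2*(21) + 1*(26) = 20; iterating: T(3)=20, T(4)=97, T(5)=-9, T(6)=223, T(7)=-144, T(8)=581, T(9)=-646, T(10)=1664, T(11)=-2375, T(12)=5057, T(13)=-8143, T(14)=15882, T(15)=-27111, T(16)=50732; answer 50732

50732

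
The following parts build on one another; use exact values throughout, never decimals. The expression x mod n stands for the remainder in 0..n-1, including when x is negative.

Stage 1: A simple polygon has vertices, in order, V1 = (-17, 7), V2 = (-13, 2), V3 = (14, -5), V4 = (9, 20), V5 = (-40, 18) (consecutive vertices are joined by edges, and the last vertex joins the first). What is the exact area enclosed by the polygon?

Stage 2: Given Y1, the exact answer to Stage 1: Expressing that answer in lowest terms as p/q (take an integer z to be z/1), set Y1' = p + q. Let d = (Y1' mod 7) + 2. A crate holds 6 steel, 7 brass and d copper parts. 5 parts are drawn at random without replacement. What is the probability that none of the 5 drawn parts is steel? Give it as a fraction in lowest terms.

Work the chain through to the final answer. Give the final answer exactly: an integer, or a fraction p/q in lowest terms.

Stage 1: cross terms: (-17*2 - -13*7)=57, (-13*-5 - 14*2)=37, (14*20 - 9*-5)=325, (9*18 - -40*20)=962, (-40*7 - -17*18)=26; twice the area = |1407| = 1407; area = 1407/2; answer 1407/2
Stage 2: Y1 = 1407/2; threaded value p + q = 1409; d = 4; total draws C(17,5) = 6188; favorable C(11,5) = 462; P = 33/442; answer 33/442

33/442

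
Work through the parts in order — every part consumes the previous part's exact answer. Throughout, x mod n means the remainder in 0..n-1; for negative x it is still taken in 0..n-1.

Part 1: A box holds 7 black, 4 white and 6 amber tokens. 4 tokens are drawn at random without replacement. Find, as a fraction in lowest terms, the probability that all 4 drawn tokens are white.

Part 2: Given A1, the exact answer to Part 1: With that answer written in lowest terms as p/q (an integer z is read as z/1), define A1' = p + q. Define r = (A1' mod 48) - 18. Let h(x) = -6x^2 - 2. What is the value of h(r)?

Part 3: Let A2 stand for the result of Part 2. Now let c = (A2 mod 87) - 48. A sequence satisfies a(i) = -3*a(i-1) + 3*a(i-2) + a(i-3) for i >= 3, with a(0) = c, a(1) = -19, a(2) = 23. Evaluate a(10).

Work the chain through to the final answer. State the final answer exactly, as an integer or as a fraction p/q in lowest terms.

Part 1: total draws C(17,4) = 2380; favorable C(4,4) = 1; P = 1/2380; answer 1/2380
Part 2: A1 = 1/2380; threaded value p + q = 2381; r = 11; -6*(11)^2 - 2 = (-726) + (-2) = -728; answer -728
Part 3: A2 = -728; c = 7; a(3) = -3*(23) + 3*(-19) + 1*(7) = -119; iterating: a(3)=-119, a(4)=407, a(5)=-1555, a(6)=5767, a(7)=-21559, a(8)=80423, a(9)=-300179, a(10)=1120247; answer 1120247

1120247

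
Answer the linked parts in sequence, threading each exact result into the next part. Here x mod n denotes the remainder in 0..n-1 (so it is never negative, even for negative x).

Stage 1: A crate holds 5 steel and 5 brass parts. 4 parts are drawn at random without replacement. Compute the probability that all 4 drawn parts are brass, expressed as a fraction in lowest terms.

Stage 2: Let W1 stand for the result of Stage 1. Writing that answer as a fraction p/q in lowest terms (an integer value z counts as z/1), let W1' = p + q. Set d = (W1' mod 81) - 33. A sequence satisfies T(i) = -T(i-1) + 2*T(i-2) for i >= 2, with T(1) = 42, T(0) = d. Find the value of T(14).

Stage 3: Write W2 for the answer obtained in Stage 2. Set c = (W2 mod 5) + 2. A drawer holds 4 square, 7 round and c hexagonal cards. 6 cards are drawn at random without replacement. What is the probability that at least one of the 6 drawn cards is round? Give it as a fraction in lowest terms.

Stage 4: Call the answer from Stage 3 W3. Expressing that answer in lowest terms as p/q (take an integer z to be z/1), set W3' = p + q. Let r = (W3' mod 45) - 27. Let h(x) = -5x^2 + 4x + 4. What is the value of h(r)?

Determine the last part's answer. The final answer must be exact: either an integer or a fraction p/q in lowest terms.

Stage 1: total draws C(10,4) = 210; favorable C(5,4) = 5; P = 1/42; answer 1/42
Stage 2: W1 = 1/42; threaded value p + q = 43; d = 10; T(2) = -1*(42) + 2*(10) = -22; iterating: T(2)=-22, T(3)=106, T(4)=-150, T(5)=362, T(6)=-662, T(7)=1386, T(8)=-2710, T(9)=5482, T(10)=-10902, T(11)=21866, T(12)=-43670, T(13)=87402, T(14)=-174742; answer -174742
Stage 3: W2 = -174742; c = 5; total draws C(16,6) = 8008; complement C(9,6) = 84; favorable 8008 - 84 = 7924; P = 283/286; answer 283/286
Stage 4: W3 = 283/286; threaded value p + q = 569; r = 2; -5*(2)^2 + 4*(2)^1 + 4 = (-20) + (8) + (4) = -8; answer -8

-8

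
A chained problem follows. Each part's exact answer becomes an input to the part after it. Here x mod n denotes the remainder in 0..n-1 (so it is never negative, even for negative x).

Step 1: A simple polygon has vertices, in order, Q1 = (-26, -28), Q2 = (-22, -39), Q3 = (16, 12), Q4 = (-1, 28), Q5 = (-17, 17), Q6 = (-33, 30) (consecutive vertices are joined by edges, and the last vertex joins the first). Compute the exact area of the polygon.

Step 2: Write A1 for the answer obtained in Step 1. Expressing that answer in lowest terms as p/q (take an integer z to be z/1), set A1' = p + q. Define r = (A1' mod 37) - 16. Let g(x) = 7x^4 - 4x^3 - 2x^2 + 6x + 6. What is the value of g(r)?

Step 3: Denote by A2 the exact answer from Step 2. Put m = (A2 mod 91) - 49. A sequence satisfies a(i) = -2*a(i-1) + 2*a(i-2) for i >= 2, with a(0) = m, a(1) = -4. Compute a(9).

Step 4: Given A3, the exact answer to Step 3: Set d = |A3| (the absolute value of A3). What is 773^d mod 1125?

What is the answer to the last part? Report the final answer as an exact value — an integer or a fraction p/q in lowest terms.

1081

Step 1: cross terms: (-26*-39 - -22*-28)=398, (-22*12 - 16*-39)=360, (16*28 - -1*12)=460, (-1*17 - -17*28)=459, (-17*30 - -33*17)=51, (-33*-28 - -26*30)=1704; twice the area = |3432| = 3432; area = 1716; answer 1716
Step 2: A1 = 1716; threaded value p + q = 1717; r = -1; 7*(-1)^4 - 4*(-1)^3 - 2*(-1)^2 + 6*(-1)^1 + 6 = (7) + (4) + (-2) + (-6) + (6) = 9; answer 9
Step 3: A2 = 9; m = -40; a(2) = -2*(-4) + 2*(-40) = -72; iterating: a(2)=-72, a(3)=136, a(4)=-416, a(5)=1104, a(6)=-3040, a(7)=8288, a(8)=-22656, a(9)=61888; answer 61888
Step 4: A3 = 61888; d = 61888; squarings mod 1125: 773^1=773, 773^2=154, 773^4=91, 773^8=406, 773^16=586, 773^32=271, 773^64=316, 773^128=856, 773^256=361, 773^512=946, 773^1024=541, 773^2048=181, 773^4096=136, 773^8192=496, 773^16384=766, 773^32768=631; 773^61888 = 773^64 * 773^128 * 773^256 * 773^4096 * 773^8192 * 773^16384 * 773^32768 = 1081 (mod 1125); answer 1081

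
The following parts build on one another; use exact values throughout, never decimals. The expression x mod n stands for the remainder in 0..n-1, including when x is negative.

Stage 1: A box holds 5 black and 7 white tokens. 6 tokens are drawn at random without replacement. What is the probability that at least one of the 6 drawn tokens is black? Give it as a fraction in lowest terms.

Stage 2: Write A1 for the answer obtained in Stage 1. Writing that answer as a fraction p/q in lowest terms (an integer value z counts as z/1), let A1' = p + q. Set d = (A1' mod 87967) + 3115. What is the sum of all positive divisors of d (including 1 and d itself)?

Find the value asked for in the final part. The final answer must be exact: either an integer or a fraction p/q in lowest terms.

Stage 1: total draws C(12,6) = 924; complement C(7,6) = 7; favorable 924 - 7 = 917; P = 131/132; answer 131/132
Stage 2: A1 = 131/132; threaded value p + q = 263; d = 3378; 3378 = 2 * 3 * 563; sigma = (1 + 2) * (1 + 3) * (1 + 563) = 3 * 4 * 564 = 6768; answer 6768

6768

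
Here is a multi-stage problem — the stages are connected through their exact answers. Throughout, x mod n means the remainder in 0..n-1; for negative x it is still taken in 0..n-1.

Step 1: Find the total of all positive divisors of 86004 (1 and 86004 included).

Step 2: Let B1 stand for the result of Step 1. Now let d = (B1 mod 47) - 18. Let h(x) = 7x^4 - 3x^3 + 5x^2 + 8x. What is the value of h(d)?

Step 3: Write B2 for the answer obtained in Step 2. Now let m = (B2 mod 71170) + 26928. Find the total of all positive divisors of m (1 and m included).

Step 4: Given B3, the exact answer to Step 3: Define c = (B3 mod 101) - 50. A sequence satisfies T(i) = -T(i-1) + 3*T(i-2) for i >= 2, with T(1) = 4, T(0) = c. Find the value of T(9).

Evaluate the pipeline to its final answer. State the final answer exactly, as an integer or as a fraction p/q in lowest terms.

-21404

Step 1: 86004 = 2^2 * 3^2 * 2389; sigma = (1 + 2 + 4) * (1 + 3 + 9) * (1 + 2389) = 7 * 13 * 2390 = 217490; answer 217490
Step 2: B1 = 217490; d = 3; 7*(3)^4 - 3*(3)^3 + 5*(3)^2 + 8*(3)^1 = (567) + (-81) + (45) + (24) = 555; answer 555
Step 3: B2 = 555; m = 27483; 27483 = 3 * 9161; sigma = (1 + 3) * (1 + 9161) = 4 * 9162 = 36648; answer 36648
Step 4: B3 = 36648; c = 36; T(2) = -1*(4) + 3*(36) = 104; iterating: T(2)=104, T(3)=-92, T(4)=404, T(5)=-680, T(6)=1892, T(7)=-3932, T(8)=9608, T(9)=-21404; answer -21404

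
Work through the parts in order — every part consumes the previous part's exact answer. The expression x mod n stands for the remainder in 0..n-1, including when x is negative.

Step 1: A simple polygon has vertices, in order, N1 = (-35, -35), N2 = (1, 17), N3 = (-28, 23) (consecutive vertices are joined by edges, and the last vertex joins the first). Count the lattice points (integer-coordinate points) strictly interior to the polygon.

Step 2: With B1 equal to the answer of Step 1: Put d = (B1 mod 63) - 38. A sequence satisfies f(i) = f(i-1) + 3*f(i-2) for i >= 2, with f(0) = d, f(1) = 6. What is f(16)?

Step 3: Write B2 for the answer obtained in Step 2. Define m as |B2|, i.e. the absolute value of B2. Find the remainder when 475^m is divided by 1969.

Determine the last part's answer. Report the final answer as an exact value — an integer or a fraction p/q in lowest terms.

Step 1: cross terms: (-35*17 - 1*-35)=-560, (1*23 - -28*17)=499, (-28*-35 - -35*23)=1785; twice the area = |1724| = 1724; area = 862; boundary points = 4 + 1 + 1 = 6; strictly interior points = area - boundary/2 + 1 = 860; answer 860
Step 2: B1 = 860; d = 3; f(2) = 1*(6) + 3*(3) = 15; iterating: f(2)=15, f(3)=33, f(4)=78, f(5)=177, f(6)=411, f(7)=942, f(8)=2175, f(9)=5001, f(10)=11526, f(11)=26529, f(12)=61107, f(13)=140694, f(14)=324015, f(15)=746097, f(16)=1718142; answer 1718142
Step 3: B2 = 1718142; m = 1718142; squarings mod 1969: 475^1=475, 475^2=1159, 475^4=423, 475^8=1719, 475^16=1461, 475^32=125, 475^64=1842, 475^128=377, 475^256=361, 475^512=367, 475^1024=797, 475^2048=1191, 475^4096=801, 475^8192=1676, 475^16384=1182, 475^32768=1103, 475^65536=1736, 475^131072=1126, 475^262144=1809, 475^524288=3, 475^1048576=9; 475^1718142 = 475^2 * 475^4 * 475^8 * 475^16 * 475^32 * 475^64 * 475^256 * 475^512 * 475^1024 * 475^4096 * 475^8192 * 475^131072 * 475^524288 * 475^1048576 = 1577 (mod 1969); answer 1577

1577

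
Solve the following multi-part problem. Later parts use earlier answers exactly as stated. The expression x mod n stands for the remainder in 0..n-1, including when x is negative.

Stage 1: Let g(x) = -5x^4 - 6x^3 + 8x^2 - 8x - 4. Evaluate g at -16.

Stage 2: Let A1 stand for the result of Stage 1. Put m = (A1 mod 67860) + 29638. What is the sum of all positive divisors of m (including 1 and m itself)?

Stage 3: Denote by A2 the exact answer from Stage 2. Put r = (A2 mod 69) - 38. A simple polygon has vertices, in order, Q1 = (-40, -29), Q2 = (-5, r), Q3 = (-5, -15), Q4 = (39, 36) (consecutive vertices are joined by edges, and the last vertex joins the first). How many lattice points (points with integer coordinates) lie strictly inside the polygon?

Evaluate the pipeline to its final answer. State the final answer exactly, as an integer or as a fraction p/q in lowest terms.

975

Stage 1: -5*(-16)^4 - 6*(-16)^3 + 8*(-16)^2 - 8*(-16)^1 - 4 = (-327680) + (24576) + (2048) + (128) + (-4) = -300932; answer -300932
Stage 2: A1 = -300932; m = 68006; 68006 = 2 * 37 * 919; sigma = (1 + 2) * (1 + 37) * (1 + 919) = 3 * 38 * 920 = 104880; answer 104880
Stage 3: A2 = 104880; r = -38; cross terms: (-40*-38 - -5*-29)=1375, (-5*-15 - -5*-38)=-115, (-5*36 - 39*-15)=405, (39*-29 - -40*36)=309; twice the area = |1974| = 1974; area = 987; boundary points = 1 + 23 + 1 + 1 = 26; strictly interior points = area - boundary/2 + 1 = 975; answer 975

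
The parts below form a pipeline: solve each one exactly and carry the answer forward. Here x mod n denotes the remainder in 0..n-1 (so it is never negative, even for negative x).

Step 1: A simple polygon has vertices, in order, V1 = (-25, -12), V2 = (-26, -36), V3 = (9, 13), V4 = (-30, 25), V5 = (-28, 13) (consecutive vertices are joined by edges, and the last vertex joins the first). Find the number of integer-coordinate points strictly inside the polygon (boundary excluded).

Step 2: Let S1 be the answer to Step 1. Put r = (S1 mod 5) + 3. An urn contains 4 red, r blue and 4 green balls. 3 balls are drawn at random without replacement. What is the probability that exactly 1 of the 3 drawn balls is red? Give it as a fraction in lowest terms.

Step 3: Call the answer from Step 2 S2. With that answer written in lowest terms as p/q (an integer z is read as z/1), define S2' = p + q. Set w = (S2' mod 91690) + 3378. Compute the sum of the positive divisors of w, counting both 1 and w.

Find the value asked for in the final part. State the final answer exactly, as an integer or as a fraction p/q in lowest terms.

Step 1: cross terms: (-25*-36 - -26*-12)=588, (-26*13 - 9*-36)=-14, (9*25 - -30*13)=615, (-30*13 - -28*25)=310, (-28*-12 - -25*13)=661; twice the area = |2160| = 2160; area = 1080; boundary points = 1 + 7 + 3 + 2 + 1 = 14; strictly interior points = area - boundary/2 + 1 = 1074; answer 1074
Step 2: S1 = 1074; r = 7; total draws C(15,3) = 455; favorable C(4,1)*C(11,2) = 220; P = 44/91; answer 44/91
Step 3: S2 = 44/91; threaded value p + q = 135; w = 3513; 3513 = 3 * 1171; sigma = (1 + 3) * (1 + 1171) = 4 * 1172 = 4688; answer 4688

4688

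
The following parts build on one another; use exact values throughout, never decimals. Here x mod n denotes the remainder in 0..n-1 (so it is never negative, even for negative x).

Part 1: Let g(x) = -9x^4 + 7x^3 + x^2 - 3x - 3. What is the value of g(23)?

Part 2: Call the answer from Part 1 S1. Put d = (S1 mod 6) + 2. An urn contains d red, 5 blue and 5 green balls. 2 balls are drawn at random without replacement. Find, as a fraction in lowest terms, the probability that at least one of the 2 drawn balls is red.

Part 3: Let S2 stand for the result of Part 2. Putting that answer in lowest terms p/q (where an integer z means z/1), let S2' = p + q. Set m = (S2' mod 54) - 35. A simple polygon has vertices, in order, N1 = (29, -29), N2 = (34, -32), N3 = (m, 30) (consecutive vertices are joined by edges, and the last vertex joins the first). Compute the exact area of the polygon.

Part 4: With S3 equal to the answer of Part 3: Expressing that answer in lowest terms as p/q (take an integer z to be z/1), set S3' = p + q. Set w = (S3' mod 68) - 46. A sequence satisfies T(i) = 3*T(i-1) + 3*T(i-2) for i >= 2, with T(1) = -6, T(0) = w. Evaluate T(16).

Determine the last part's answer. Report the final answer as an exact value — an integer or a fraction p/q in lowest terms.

-16544545650

Part 1: -9*(23)^4 + 7*(23)^3 + 1*(23)^2 - 3*(23)^1 - 3 = (-2518569) + (85169) + (529) + (-69) + (-3) = -2432943; answer -2432943
Part 2: S1 = -2432943; d = 5; total draws C(15,2) = 105; complement C(10,2) = 45; favorable 105 - 45 = 60; P = 4/7; answer 4/7
Part 3: S2 = 4/7; threaded value p + q = 11; m = -24; cross terms: (29*-32 - 34*-29)=58, (34*30 - -24*-32)=252, (-24*-29 - 29*30)=-174; twice the area = |136| = 136; area = 68; answer 68
Part 4: S3 = 68; threaded value p + q = 69; w = -45; T(2) = 3*(-6) + 3*(-45) = -153; iterating: T(2)=-153, T(3)=-477, T(4)=-1890, T(5)=-7101, T(6)=-26973, T(7)=-102222, T(8)=-387585, T(9)=-1469421, T(10)=-5571018, T(11)=-21121317, T(12)=-80077005, T(13)=-303594966, T(14)=-1151015913, T(15)=-4363832637, T(16)=-16544545650; answer -16544545650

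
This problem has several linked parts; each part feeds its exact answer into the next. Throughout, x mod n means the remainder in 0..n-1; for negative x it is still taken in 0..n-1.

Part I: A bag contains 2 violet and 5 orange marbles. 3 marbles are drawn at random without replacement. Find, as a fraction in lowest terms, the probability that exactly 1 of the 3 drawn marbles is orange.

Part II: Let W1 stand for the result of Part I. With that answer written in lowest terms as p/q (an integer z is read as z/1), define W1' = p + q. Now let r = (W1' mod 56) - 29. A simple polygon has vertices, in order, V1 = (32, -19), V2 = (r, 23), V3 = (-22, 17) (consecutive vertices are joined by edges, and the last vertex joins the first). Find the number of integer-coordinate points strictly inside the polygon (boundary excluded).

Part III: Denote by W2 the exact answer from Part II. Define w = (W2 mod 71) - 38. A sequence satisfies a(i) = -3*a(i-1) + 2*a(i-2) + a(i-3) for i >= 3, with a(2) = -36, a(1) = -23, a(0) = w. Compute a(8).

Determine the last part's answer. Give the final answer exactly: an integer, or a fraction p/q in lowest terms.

-35859

Part I: total draws C(7,3) = 35; favorable C(5,1)*C(2,2) = 5; P = 1/7; answer 1/7
Part II: W1 = 1/7; threaded value p + q = 8; r = -21; cross terms: (32*23 - -21*-19)=337, (-21*17 - -22*23)=149, (-22*-19 - 32*17)=-126; twice the area = |360| = 360; area = 180; boundary points = 1 + 1 + 18 = 20; strictly interior points = area - boundary/2 + 1 = 171; answer 171
Part III: W2 = 171; w = -9; a(3) = -3*(-36) + 2*(-23) + 1*(-9) = 53; iterating: a(3)=53, a(4)=-254, a(5)=832, a(6)=-2951, a(7)=10263, a(8)=-35859; answer -35859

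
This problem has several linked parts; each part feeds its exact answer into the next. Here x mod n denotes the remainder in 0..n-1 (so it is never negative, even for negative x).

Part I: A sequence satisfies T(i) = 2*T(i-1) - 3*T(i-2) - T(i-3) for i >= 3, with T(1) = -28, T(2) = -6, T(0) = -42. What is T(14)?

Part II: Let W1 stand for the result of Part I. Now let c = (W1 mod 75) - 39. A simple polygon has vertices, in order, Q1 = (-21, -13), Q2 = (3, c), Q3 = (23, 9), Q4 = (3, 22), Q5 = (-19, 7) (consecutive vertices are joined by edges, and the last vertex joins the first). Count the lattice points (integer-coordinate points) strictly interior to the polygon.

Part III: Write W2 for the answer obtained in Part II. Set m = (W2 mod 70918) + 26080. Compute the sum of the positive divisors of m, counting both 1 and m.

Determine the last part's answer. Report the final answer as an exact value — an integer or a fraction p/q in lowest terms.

Part I: T(3) = 2*(-6) - 3*(-28) - 1*(-42) = 114; iterating: T(3)=114, T(4)=274, T(5)=212, T(6)=-512, T(7)=-1934, T(8)=-2544, T(9)=1226, T(10)=12018, T(11)=22902, T(12)=8524, T(13)=-63676, T(14)=-175826; answer -175826
Part II: W1 = -175826; c = 10; cross terms: (-21*10 - 3*-13)=-171, (3*9 - 23*10)=-203, (23*22 - 3*9)=479, (3*7 - -19*22)=439, (-19*-13 - -21*7)=394; twice the area = |938| = 938; area = 469; boundary points = 1 + 1 + 1 + 1 + 2 = 6; strictly interior points = area - boundary/2 + 1 = 467; answer 467
Part III: W2 = 467; m = 26547; 26547 = 3 * 8849; sigma = (1 + 3) * (1 + 8849) = 4 * 8850 = 35400; answer 35400

35400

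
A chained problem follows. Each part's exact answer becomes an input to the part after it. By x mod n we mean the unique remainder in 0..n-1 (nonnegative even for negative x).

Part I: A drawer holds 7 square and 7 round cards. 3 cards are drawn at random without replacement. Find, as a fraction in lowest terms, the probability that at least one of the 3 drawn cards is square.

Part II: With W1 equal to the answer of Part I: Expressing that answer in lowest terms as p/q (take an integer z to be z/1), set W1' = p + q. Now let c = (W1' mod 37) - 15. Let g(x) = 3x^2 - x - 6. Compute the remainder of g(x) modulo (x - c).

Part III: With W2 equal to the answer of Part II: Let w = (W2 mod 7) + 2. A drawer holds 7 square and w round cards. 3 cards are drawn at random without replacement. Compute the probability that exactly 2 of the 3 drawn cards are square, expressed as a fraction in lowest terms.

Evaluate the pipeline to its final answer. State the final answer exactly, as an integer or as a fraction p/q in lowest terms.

63/143

Part I: total draws C(14,3) = 364; complement C(7,3) = 35; favorable 364 - 35 = 329; P = 47/52; answer 47/52
Part II: W1 = 47/52; threaded value p + q = 99; c = 10; remainder = value at the root: 3*(10)^2 - 1*(10)^1 - 6 = (300) + (-10) + (-6) = 284; answer 284
Part III: W2 = 284; w = 6; total draws C(13,3) = 286; favorable C(7,2)*C(6,1) = 126; P = 63/143; answer 63/143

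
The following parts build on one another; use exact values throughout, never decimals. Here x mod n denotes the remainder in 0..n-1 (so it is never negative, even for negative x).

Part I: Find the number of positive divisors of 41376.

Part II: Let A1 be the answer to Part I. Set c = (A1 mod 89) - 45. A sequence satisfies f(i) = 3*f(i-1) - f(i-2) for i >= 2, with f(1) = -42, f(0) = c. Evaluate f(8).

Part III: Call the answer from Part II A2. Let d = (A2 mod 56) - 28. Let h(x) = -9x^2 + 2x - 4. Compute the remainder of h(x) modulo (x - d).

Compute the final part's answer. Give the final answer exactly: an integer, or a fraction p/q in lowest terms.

Part I: 41376 = 2^5 * 3 * 431; number of divisors = (5+1) * (1+1) * (1+1) = 24; answer 24
Part II: A1 = 24; c = -21; f(2) = 3*(-42) - 1*(-21) = -105; iterating: f(2)=-105, f(3)=-273, f(4)=-714, f(5)=-1869, f(6)=-4893, f(7)=-12810, f(8)=-33537; answer -33537
Part III: A2 = -33537; d = -21; remainder = value at the root: -9*(-21)^2 + 2*(-21)^1 - 4 = (-3969) + (-42) + (-4) = -4015; answer -4015

-4015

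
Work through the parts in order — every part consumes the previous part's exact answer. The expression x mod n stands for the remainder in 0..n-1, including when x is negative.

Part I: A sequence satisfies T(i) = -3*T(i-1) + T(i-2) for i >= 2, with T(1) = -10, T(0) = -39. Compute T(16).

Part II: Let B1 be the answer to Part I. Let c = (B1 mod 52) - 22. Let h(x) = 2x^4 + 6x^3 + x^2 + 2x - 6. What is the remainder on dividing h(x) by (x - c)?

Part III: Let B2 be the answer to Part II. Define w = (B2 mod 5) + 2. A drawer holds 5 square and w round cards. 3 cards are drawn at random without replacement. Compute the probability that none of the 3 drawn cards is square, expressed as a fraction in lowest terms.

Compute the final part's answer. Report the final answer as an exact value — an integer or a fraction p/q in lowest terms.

Part I: T(2) = -3*(-10) + 1*(-39) = -9; iterating: T(2)=-9, T(3)=17, T(4)=-60, T(5)=197, T(6)=-651, T(7)=2150, T(8)=-7101, T(9)=23453, T(10)=-77460, T(11)=255833, T(12)=-844959, T(13)=2790710, T(14)=-9217089, T(15)=30441977, T(16)=-100543020; answer -100543020
Part II: B1 = -100543020; c = -2; remainder = value at the root: 2*(-2)^4 + 6*(-2)^3 + 1*(-2)^2 + 2*(-2)^1 - 6 = (32) + (-48) + (4) + (-4) + (-6) = -22; answer -22
Part III: B2 = -22; w = 5; total draws C(10,3) = 120; favorable C(5,3) = 10; P = 1/12; answer 1/12

1/12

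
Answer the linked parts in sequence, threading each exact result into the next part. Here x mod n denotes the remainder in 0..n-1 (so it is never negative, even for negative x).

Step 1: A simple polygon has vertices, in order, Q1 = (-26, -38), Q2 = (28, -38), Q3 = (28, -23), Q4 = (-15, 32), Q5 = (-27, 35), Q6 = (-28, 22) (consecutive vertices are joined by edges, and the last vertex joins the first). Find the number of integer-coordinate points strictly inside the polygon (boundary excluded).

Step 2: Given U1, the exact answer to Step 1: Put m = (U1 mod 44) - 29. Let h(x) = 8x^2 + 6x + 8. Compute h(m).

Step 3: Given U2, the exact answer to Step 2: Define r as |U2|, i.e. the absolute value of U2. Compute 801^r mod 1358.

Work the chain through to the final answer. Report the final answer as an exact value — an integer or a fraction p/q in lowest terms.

Step 1: cross terms: (-26*-38 - 28*-38)=2052, (28*-23 - 28*-38)=420, (28*32 - -15*-23)=551, (-15*35 - -27*32)=339, (-27*22 - -28*35)=386, (-28*-38 - -26*22)=1636; twice the area = |5384| = 5384; area = 2692; boundary points = 54 + 15 + 1 + 3 + 1 + 2 = 76; strictly interior points = area - boundary/2 + 1 = 2655; answer 2655
Step 2: U1 = 2655; m = -14; 8*(-14)^2 + 6*(-14)^1 + 8 = (1568) + (-84) + (8) = 1492; answer 1492
Step 3: U2 = 1492; r = 1492; squarings mod 1358: 801^1=801, 801^2=625, 801^4=879, 801^8=1297, 801^16=1005, 801^32=1031, 801^64=1005, 801^128=1031, 801^256=1005, 801^512=1031, 801^1024=1005; 801^1492 = 801^4 * 801^16 * 801^64 * 801^128 * 801^256 * 801^1024 = 879 (mod 1358); answer 879

879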